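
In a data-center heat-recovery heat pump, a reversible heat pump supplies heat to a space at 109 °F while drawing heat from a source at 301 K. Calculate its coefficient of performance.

COP_HP ≈ 21.16

T_H = 109 °F → (109 − 32) × 5/9 = 42.78 °C = 315.93 K.
For a reversible heat pump, COP_HP = T_H/(T_H − T_C) = 315.93/(315.93 − 301.00) = 21.16.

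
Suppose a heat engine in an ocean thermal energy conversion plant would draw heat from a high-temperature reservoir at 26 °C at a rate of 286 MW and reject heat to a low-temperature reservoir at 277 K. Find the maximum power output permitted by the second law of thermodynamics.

T_H = 26 °C → 26 + 273.15 = 299.15 K.
By the Carnot theorem, η_max = 1 − T_C/T_H = 1 − 277.00/299.15 = 0.0740.
W_max = η_max · Q_H = 0.0740 × 286 = 21.2 MW.

Ẇ_max ≈ 21.2 MW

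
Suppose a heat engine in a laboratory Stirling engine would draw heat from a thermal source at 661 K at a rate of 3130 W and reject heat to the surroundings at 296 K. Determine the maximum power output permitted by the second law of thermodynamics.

By the Carnot theorem, η_max = 1 − T_C/T_H = 1 − 296.00/661.00 = 0.5522.
W_max = η_max · Q_H = 0.5522 × 3130 = 1728 W.

Ẇ_max ≈ 1728 W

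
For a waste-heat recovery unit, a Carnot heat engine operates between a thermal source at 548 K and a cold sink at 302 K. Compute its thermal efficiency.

η ≈ 0.449

Since the cycle is reversible, η = 1 − T_C/T_H = 1 − 302.00/548.00 = 0.449.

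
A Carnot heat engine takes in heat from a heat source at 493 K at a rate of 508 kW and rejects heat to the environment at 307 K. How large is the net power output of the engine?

For a reversible engine, η = 1 − T_C/T_H = 1 − 307.00/493.00 = 0.3773.
W = η·Q_H = 0.3773 × 508 = 192 kW.

Ẇ ≈ 192 kW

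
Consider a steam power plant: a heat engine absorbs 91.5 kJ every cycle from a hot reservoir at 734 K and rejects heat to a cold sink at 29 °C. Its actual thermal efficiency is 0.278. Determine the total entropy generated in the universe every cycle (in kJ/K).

T_C = 29 °C → 29 + 273.15 = 302.15 K.
W = η·Q_H = 0.278 × 91.5 = 25.44 kJ, so Q_C = Q_H − W = 66.06 kJ.
Reservoir entropy changes: ΔS_H = −Q_H/T_H = −91.5/734.00 = -0.1247 kJ/K and ΔS_C = +Q_C/T_C = 66.06/302.15 = 0.2186 kJ/K.
ΔS_univ = −Q_H/T_H + Q_C/T_C = 0.0940 kJ/K (> 0, since η = 0.278 < η_Carnot = 0.588).

ΔS_univ ≈ 0.0940 kJ/K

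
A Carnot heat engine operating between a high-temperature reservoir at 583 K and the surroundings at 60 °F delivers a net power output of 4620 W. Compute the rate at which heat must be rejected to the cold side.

Q̇_C ≈ 4530 W

T_C = 60 °F → (60 − 32) × 5/9 = 15.56 °C = 288.71 K.
For a reversible engine, η = 1 − T_C/T_H = 1 − 288.71/583.00 = 0.5048.
Since Q_C/Q_H = T_C/T_H and Q_H = W/η, Q_C = W·T_C/(T_H − T_C) = 4620 × 288.71/294.29 = 4530 W.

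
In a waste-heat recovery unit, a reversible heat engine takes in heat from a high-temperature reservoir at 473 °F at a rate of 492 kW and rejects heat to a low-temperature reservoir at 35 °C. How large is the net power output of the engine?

T_H = 473 °F → (473 − 32) × 5/9 = 245.00 °C = 518.15 K.
T_C = 35 °C → 35 + 273.15 = 308.15 K.
Carnot efficiency: η = 1 − T_C/T_H = 1 − 308.15/518.15 = 0.4053.
W = η·Q_H = 0.4053 × 492 = 199.4 kW.

Ẇ ≈ 199.4 kW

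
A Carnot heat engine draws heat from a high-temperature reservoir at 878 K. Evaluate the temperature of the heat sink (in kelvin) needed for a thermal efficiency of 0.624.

T_C ≈ 330 K

From η = 1 − T_C/T_H, T_C = T_H·(1 − η) = 878.00 × (1 − 0.624) = 330 K.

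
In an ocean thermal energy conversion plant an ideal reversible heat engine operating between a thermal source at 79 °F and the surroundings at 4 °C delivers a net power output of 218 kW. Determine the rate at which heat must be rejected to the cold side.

Q̇_C ≈ 2730 kW

T_H = 79 °F → (79 − 32) × 5/9 = 26.11 °C = 299.26 K.
T_C = 4 °C → 4 + 273.15 = 277.15 K.
For a reversible engine, η = 1 − T_C/T_H = 1 − 277.15/299.26 = 0.0739.
Since Q_C/Q_H = T_C/T_H and Q_H = W/η, Q_C = W·T_C/(T_H − T_C) = 218 × 277.15/22.11 = 2730 kW.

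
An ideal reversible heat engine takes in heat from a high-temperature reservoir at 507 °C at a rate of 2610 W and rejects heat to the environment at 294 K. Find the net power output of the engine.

Ẇ ≈ 1630 W

T_H = 507 °C → 507 + 273.15 = 780.15 K.
Carnot efficiency: η = 1 − T_C/T_H = 1 − 294.00/780.15 = 0.6231.
W = η·Q_H = 0.6231 × 2610 = 1630 W.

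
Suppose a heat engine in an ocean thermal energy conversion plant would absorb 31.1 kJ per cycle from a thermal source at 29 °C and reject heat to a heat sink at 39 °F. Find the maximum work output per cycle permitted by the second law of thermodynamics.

W_max ≈ 2.58 kJ

T_H = 29 °C → 29 + 273.15 = 302.15 K.
T_C = 39 °F → (39 − 32) × 5/9 = 3.89 °C = 277.04 K.
By the Carnot theorem, η_max = 1 − T_C/T_H = 1 − 277.04/302.15 = 0.0831.
W_max = η_max · Q_H = 0.0831 × 31.1 = 2.58 kJ.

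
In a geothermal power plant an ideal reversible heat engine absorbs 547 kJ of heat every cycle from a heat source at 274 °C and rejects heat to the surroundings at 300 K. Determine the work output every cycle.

W ≈ 247.1 kJ

T_H = 274 °C → 274 + 273.15 = 547.15 K.
Carnot efficiency: η = 1 − T_C/T_H = 1 − 300.00/547.15 = 0.4517.
W = η·Q_H = 0.4517 × 547 = 247.1 kJ.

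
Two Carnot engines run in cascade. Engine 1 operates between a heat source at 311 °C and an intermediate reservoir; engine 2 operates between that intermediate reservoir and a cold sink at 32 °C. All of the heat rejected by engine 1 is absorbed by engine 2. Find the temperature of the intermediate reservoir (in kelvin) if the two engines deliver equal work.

T_H = 311 °C → 311 + 273.15 = 584.15 K.
T_C = 32 °C → 32 + 273.15 = 305.15 K.
For reversible stages Q_m = Q_H·(T_m/T_H). Setting W₁ = Q_H(1 − T_m/T_H) equal to W₂ = Q_m(1 − T_C/T_m) = Q_H·(T_m − T_C)/T_H gives T_H − T_m = T_m − T_C, so T_m = (T_H + T_C)/2 = (584.15 + 305.15)/2 = 444.6 K.

T_m ≈ 444.6 K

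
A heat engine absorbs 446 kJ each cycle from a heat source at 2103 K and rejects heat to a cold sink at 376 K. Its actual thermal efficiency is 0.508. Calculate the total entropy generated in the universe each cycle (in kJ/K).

W = η·Q_H = 0.508 × 446 = 226.6 kJ, so Q_C = Q_H − W = 219.4 kJ.
Entropy balance on the reservoirs: −Q_H/T_H = -0.2121 kJ/K, +Q_C/T_C = 0.5836 kJ/K.
ΔS_univ = −Q_H/T_H + Q_C/T_C = 0.3715 kJ/K (> 0, since η = 0.508 < η_Carnot = 0.821).

ΔS_univ ≈ 0.3715 kJ/K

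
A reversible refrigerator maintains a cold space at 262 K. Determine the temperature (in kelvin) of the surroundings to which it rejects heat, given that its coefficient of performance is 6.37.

COP_R = T_C/(T_H − T_C) ⇒ T_H = T_C·(1 + 1/COP_R) = 262.00 × (1 + 1/6.37) = 303 K.

T_H ≈ 303 K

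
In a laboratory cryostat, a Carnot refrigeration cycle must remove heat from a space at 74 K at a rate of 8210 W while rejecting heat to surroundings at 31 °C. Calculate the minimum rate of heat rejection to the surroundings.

Q̇_H ≈ 33740 W

T_H = 31 °C → 31 + 273.15 = 304.15 K.
For a reversible cycle Q_H/Q_C = T_H/T_C, so Q_H = Q_C·T_H/T_C = 8210 × 304.15/74.00 = 33740 W.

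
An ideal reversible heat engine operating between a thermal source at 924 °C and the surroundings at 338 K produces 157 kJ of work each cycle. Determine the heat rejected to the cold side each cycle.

T_H = 924 °C → 924 + 273.15 = 1197.15 K.
Carnot efficiency: η = 1 − T_C/T_H = 1 − 338.00/1197.15 = 0.7177.
Since Q_C/Q_H = T_C/T_H and Q_H = W/η, Q_C = W·T_C/(T_H − T_C) = 157 × 338.00/859.15 = 61.77 kJ.

Q_C ≈ 61.77 kJ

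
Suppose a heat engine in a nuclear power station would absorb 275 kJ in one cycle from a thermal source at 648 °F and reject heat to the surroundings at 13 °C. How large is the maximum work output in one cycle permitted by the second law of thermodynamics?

W_max ≈ 147 kJ

T_H = 648 °F → (648 − 32) × 5/9 = 342.22 °C = 615.37 K.
T_C = 13 °C → 13 + 273.15 = 286.15 K.
By the Carnot theorem, η_max = 1 − T_C/T_H = 1 − 286.15/615.37 = 0.5350.
W_max = η_max · Q_H = 0.5350 × 275 = 147 kJ.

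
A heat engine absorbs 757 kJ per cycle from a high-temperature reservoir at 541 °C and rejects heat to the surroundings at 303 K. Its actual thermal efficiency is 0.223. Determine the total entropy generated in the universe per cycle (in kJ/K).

T_H = 541 °C → 541 + 273.15 = 814.15 K.
W = η·Q_H = 0.223 × 757 = 168.8 kJ, so Q_C = Q_H − W = 588.2 kJ.
Entropy balance on the reservoirs: −Q_H/T_H = -0.9298 kJ/K, +Q_C/T_C = 1.941 kJ/K.
ΔS_univ = −Q_H/T_H + Q_C/T_C = 1.01 kJ/K (> 0, since η = 0.223 < η_Carnot = 0.628).

ΔS_univ ≈ 1.01 kJ/K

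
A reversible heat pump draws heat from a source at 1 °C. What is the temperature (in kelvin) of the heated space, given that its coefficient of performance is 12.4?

T_C = 1 °C → 1 + 273.15 = 274.15 K.
COP_HP = T_H/(T_H − T_C) ⇒ T_H = T_C·COP_HP/(COP_HP − 1) = 274.15 × 12.4/(12.4 − 1) = 298 K.

T_H ≈ 298 K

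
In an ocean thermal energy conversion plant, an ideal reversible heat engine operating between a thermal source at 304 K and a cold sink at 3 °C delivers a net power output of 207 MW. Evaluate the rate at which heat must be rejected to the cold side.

Q̇_C ≈ 2050 MW

T_C = 3 °C → 3 + 273.15 = 276.15 K.
η_rev = 1 − T_C/T_H = 1 − 276.15/304.00 = 0.0916.
Since Q_C/Q_H = T_C/T_H and Q_H = W/η, Q_C = W·T_C/(T_H − T_C) = 207 × 276.15/27.85 = 2050 MW.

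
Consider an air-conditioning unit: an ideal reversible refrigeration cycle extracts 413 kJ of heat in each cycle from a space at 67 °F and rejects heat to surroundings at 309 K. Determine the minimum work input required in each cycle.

T_C = 67 °F → (67 − 32) × 5/9 = 19.44 °C = 292.59 K.
The reversible coefficient of performance is COP_R = T_C/(T_H − T_C) = 292.59/16.41 = 17.8351.
W = Q_C/COP_R = 413/17.8351 = 23.2 kJ.

W_in ≈ 23.2 kJ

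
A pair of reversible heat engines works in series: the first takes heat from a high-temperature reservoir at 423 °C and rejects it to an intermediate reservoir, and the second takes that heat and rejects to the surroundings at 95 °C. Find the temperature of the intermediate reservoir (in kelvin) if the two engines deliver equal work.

T_m ≈ 532 K

T_H = 423 °C → 423 + 273.15 = 696.15 K.
T_C = 95 °C → 95 + 273.15 = 368.15 K.
For reversible stages Q_m = Q_H·(T_m/T_H). Setting W₁ = Q_H(1 − T_m/T_H) equal to W₂ = Q_m(1 − T_C/T_m) = Q_H·(T_m − T_C)/T_H gives T_H − T_m = T_m − T_C, so T_m = (T_H + T_C)/2 = (696.15 + 368.15)/2 = 532 K.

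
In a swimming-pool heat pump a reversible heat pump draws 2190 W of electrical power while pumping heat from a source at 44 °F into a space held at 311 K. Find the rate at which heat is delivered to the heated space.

Q̇_H ≈ 21800 W

T_C = 44 °F → (44 − 32) × 5/9 = 6.67 °C = 279.82 K.
COP_HP = T_H/(T_H − T_C) = 311.00/31.18 = 9.9733.
Q_H = COP_HP · W = 9.9733 × 2190 = 21800 W.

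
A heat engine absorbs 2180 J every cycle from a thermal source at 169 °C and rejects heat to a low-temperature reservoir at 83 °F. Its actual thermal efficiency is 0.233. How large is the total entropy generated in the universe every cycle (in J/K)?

ΔS_univ ≈ 0.616 J/K

T_H = 169 °C → 169 + 273.15 = 442.15 K.
T_C = 83 °F → (83 − 32) × 5/9 = 28.33 °C = 301.48 K.
W = η·Q_H = 0.233 × 2180 = 507.9 J, so Q_C = Q_H − W = 1672 J.
Reservoir entropy changes: ΔS_H = −Q_H/T_H = −2180/442.15 = -4.930 J/K and ΔS_C = +Q_C/T_C = 1672/301.48 = 5.546 J/K.
ΔS_univ = −Q_H/T_H + Q_C/T_C = 0.616 J/K (> 0, since η = 0.233 < η_Carnot = 0.318).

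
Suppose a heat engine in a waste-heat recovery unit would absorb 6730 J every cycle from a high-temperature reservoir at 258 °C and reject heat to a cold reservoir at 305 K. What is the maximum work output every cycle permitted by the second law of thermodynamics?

W_max ≈ 2870 J

T_H = 258 °C → 258 + 273.15 = 531.15 K.
By the Carnot theorem, η_max = 1 − T_C/T_H = 1 − 305.00/531.15 = 0.4258.
W_max = η_max · Q_H = 0.4258 × 6730 = 2870 J.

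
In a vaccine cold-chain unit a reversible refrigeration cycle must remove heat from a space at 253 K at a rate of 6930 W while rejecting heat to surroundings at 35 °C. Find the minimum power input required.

T_H = 35 °C → 35 + 273.15 = 308.15 K.
For a reversible refrigerator, COP_R = T_C/(T_H − T_C) = 253.00/55.15 = 4.5875.
W = Q_C/COP_R = 6930/4.5875 = 1510 W.

Ẇ_in ≈ 1510 W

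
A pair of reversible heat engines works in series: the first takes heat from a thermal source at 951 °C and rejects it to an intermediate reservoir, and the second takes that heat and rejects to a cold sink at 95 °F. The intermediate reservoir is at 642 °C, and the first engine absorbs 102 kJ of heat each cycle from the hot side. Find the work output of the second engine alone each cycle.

W₂ ≈ 50.6 kJ

T_H = 951 °C → 951 + 273.15 = 1224.15 K.
T_C = 95 °F → (95 − 32) × 5/9 = 35.00 °C = 308.15 K.
T_m = 642 °C → 642 + 273.15 = 915.15 K.
Heat entering the second stage: Q_m = Q_H·(T_m/T_H) = 102 × 915.15/1224.15 = 76.3 kJ.
Second-stage efficiency η₂ = 1 − T_C/T_m = 1 − 308.15/915.15 = 0.6633, so W₂ = η₂·Q_m = 50.6 kJ.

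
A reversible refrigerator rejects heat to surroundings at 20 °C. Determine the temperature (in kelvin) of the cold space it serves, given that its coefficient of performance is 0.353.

T_C ≈ 76.48 K

T_H = 20 °C → 20 + 273.15 = 293.15 K.
COP_R = T_C/(T_H − T_C) ⇒ T_C = T_H·COP_R/(1 + COP_R) = 293.15 × 0.353/(1 + 0.353) = 76.48 K.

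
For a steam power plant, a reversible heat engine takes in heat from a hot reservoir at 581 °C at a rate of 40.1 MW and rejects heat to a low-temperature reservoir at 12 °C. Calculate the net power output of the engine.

T_H = 581 °C → 581 + 273.15 = 854.15 K.
T_C = 12 °C → 12 + 273.15 = 285.15 K.
η_rev = 1 − T_C/T_H = 1 − 285.15/854.15 = 0.6662.
W = η·Q_H = 0.6662 × 40.1 = 26.7 MW.

Ẇ ≈ 26.7 MW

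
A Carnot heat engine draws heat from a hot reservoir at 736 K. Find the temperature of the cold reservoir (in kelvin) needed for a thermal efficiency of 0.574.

T_C ≈ 314 K

From η = 1 − T_C/T_H, T_C = T_H·(1 − η) = 736.00 × (1 − 0.574) = 314 K.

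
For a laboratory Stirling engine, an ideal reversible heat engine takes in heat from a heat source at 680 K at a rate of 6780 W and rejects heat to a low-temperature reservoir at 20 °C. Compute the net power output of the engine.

T_C = 20 °C → 20 + 273.15 = 293.15 K.
The Carnot efficiency is η = 1 − T_C/T_H = 1 − 293.15/680.00 = 0.5689.
W = η·Q_H = 0.5689 × 6780 = 3860 W.

Ẇ ≈ 3860 W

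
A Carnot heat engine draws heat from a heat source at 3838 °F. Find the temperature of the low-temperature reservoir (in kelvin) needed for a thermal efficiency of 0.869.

T_C ≈ 313 K

T_H = 3838 °F → (3838 − 32) × 5/9 = 2114.44 °C = 2387.59 K.
From η = 1 − T_C/T_H, T_C = T_H·(1 − η) = 2387.59 × (1 − 0.869) = 313 K.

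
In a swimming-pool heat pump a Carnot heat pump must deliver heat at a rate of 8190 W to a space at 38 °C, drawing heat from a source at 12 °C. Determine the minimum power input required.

Ẇ_in ≈ 684 W

T_H = 38 °C → 38 + 273.15 = 311.15 K.
T_C = 12 °C → 12 + 273.15 = 285.15 K.
COP_HP = T_H/(T_H − T_C) = 311.15/26.00 = 11.9673.
W = Q_H/COP_HP = 8190/11.9673 = 684 W.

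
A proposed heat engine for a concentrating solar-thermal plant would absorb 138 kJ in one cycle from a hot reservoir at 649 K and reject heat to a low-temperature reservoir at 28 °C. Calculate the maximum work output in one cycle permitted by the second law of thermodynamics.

W_max ≈ 73.97 kJ

T_C = 28 °C → 28 + 273.15 = 301.15 K.
No engine can exceed the Carnot limit: η_max = 1 − T_C/T_H = 1 − 301.15/649.00 = 0.5360.
W_max = η_max · Q_H = 0.5360 × 138 = 73.97 kJ.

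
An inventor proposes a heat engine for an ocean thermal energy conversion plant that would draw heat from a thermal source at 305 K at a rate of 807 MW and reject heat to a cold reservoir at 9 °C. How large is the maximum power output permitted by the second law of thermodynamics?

T_C = 9 °C → 9 + 273.15 = 282.15 K.
The upper bound on efficiency is η_max = 1 − T_C/T_H = 1 − 282.15/305.00 = 0.0749.
W_max = η_max · Q_H = 0.0749 × 807 = 60.5 MW.

Ẇ_max ≈ 60.5 MW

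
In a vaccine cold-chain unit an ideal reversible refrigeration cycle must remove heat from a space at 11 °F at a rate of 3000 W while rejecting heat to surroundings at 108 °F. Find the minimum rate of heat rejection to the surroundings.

Q̇_H ≈ 3620 W

T_H = 108 °F → (108 − 32) × 5/9 = 42.22 °C = 315.37 K.
T_C = 11 °F → (11 − 32) × 5/9 = -11.67 °C = 261.48 K.
For a reversible cycle Q_H/Q_C = T_H/T_C, so Q_H = Q_C·T_H/T_C = 3000 × 315.37/261.48 = 3620 W.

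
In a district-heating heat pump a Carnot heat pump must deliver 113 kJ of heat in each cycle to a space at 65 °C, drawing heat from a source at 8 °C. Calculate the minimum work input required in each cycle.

T_H = 65 °C → 65 + 273.15 = 338.15 K.
T_C = 8 °C → 8 + 273.15 = 281.15 K.
COP_HP = T_H/(T_H − T_C) = 338.15/57.00 = 5.9325.
W = Q_H/COP_HP = 113/5.9325 = 19.0 kJ.

W_in ≈ 19.0 kJ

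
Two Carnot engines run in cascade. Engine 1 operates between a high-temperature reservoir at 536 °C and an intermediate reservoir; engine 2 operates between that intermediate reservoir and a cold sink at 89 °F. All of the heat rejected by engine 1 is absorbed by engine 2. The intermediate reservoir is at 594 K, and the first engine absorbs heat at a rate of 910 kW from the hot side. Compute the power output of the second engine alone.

T_H = 536 °C → 536 + 273.15 = 809.15 K.
T_C = 89 °F → (89 − 32) × 5/9 = 31.67 °C = 304.82 K.
Heat entering the second stage: Q_m = Q_H·(T_m/T_H) = 910 × 594.00/809.15 = 668 kW.
Second-stage efficiency η₂ = 1 − T_C/T_m = 1 − 304.82/594.00 = 0.4868, so W₂ = η₂·Q_m = 325 kW.

Ẇ₂ ≈ 325 kW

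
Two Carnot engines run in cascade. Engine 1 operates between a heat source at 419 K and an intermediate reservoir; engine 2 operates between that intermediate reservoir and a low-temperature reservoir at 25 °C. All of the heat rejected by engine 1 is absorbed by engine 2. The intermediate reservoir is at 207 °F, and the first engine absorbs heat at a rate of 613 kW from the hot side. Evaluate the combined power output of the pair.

Ẇ_total ≈ 176.8 kW

T_C = 25 °C → 25 + 273.15 = 298.15 K.
Two reversible stages in series are equivalent to a single Carnot engine between T_H and T_C, so η_total = 1 − T_C/T_H = 1 − 298.15/419.00 = 0.2884.
W_total = η_total · Q_H = 0.2884 × 613 = 176.8 kW.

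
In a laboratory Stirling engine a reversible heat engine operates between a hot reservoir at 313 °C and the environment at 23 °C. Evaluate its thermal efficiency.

T_H = 313 °C → 313 + 273.15 = 586.15 K.
T_C = 23 °C → 23 + 273.15 = 296.15 K.
Carnot efficiency: η = 1 − T_C/T_H = 1 − 296.15/586.15 = 0.495.

η ≈ 0.495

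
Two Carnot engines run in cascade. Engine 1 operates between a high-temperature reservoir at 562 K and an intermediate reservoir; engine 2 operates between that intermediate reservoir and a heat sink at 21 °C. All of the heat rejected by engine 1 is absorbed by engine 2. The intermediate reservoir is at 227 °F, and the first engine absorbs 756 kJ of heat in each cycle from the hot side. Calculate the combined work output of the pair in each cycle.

T_C = 21 °C → 21 + 273.15 = 294.15 K.
Two reversible stages in series are equivalent to a single Carnot engine between T_H and T_C, so η_total = 1 − T_C/T_H = 1 − 294.15/562.00 = 0.4766.
W_total = η_total · Q_H = 0.4766 × 756 = 360.3 kJ.

W_total ≈ 360.3 kJ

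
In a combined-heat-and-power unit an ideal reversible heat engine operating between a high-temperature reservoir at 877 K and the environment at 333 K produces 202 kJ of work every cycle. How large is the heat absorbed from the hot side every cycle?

Carnot efficiency: η = 1 − T_C/T_H = 1 − 333.00/877.00 = 0.6203.
Q_H = W/η = 202/0.6203 = 325.7 kJ.

Q_H ≈ 325.7 kJ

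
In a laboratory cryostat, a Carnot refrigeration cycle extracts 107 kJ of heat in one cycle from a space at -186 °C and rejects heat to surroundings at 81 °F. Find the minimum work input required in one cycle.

W_in ≈ 262 kJ

T_H = 81 °F → (81 − 32) × 5/9 = 27.22 °C = 300.37 K.
T_C = -186 °C → -186 + 273.15 = 87.15 K.
COP_R = T_C/(T_H − T_C) = 87.15/213.22 = 0.4087.
W = Q_C/COP_R = 107/0.4087 = 262 kJ.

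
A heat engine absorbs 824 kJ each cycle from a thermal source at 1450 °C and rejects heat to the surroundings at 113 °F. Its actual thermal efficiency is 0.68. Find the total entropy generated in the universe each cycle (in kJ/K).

T_H = 1450 °C → 1450 + 273.15 = 1723.15 K.
T_C = 113 °F → (113 − 32) × 5/9 = 45.00 °C = 318.15 K.
W = η·Q_H = 0.68 × 824 = 560.3 kJ, so Q_C = Q_H − W = 263.7 kJ.
Entropy balance on the reservoirs: −Q_H/T_H = -0.4782 kJ/K, +Q_C/T_C = 0.8288 kJ/K.
ΔS_univ = −Q_H/T_H + Q_C/T_C = 0.3506 kJ/K (> 0, since η = 0.68 < η_Carnot = 0.815).

ΔS_univ ≈ 0.3506 kJ/K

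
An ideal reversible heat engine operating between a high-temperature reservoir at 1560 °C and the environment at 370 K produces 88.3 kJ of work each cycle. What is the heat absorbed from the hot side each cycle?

T_H = 1560 °C → 1560 + 273.15 = 1833.15 K.
For a reversible engine, η = 1 − T_C/T_H = 1 − 370.00/1833.15 = 0.7982.
Q_H = W/η = 88.3/0.7982 = 110.6 kJ.

Q_H ≈ 110.6 kJ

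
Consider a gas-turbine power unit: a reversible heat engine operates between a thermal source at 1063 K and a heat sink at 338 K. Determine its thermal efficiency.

Carnot efficiency: η = 1 − T_C/T_H = 1 − 338.00/1063.00 = 0.682.

η ≈ 0.682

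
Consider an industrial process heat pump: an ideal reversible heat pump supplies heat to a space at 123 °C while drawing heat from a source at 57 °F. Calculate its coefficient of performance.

COP_HP ≈ 3.631

T_H = 123 °C → 123 + 273.15 = 396.15 K.
T_C = 57 °F → (57 − 32) × 5/9 = 13.89 °C = 287.04 K.
Reversible heating COP: COP_HP = T_H/(T_H − T_C) = 396.15/(396.15 − 287.04) = 3.631.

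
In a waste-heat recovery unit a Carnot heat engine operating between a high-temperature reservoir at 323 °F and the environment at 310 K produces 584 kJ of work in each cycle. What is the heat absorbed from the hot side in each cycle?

T_H = 323 °F → (323 − 32) × 5/9 = 161.67 °C = 434.82 K.
η_rev = 1 − T_C/T_H = 1 − 310.00/434.82 = 0.2871.
Q_H = W/η = 584/0.2871 = 2034 kJ.

Q_H ≈ 2034 kJ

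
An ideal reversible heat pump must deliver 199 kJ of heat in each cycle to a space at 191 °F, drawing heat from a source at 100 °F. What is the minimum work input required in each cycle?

T_H = 191 °F → (191 − 32) × 5/9 = 88.33 °C = 361.48 K.
T_C = 100 °F → (100 − 32) × 5/9 = 37.78 °C = 310.93 K.
For a reversible heat pump, COP_HP = T_H/(T_H − T_C) = 361.48/50.56 = 7.1502.
W = Q_H/COP_HP = 199/7.1502 = 27.83 kJ.

W_in ≈ 27.83 kJ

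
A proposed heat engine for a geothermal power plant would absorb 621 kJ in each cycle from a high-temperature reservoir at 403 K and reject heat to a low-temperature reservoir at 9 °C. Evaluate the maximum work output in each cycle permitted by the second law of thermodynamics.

W_max ≈ 186.2 kJ

T_C = 9 °C → 9 + 273.15 = 282.15 K.
By the Carnot theorem, η_max = 1 − T_C/T_H = 1 − 282.15/403.00 = 0.2999.
W_max = η_max · Q_H = 0.2999 × 621 = 186.2 kJ.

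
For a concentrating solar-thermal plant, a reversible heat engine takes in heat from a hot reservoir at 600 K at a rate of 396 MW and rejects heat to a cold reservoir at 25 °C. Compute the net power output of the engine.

Ẇ ≈ 199 MW

T_C = 25 °C → 25 + 273.15 = 298.15 K.
η_rev = 1 − T_C/T_H = 1 − 298.15/600.00 = 0.5031.
W = η·Q_H = 0.5031 × 396 = 199 MW.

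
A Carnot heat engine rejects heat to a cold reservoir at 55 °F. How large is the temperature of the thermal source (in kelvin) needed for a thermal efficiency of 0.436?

T_C = 55 °F → (55 − 32) × 5/9 = 12.78 °C = 285.93 K.
From η = 1 − T_C/T_H, solving for T_H gives T_H = T_C/(1 − η) = 285.93/(1 − 0.436) = 507 K.

T_H ≈ 507 K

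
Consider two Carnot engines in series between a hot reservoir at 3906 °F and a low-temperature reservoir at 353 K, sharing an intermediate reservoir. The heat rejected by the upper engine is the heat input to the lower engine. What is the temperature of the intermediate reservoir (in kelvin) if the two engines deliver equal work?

T_m ≈ 1389 K

T_H = 3906 °F → (3906 − 32) × 5/9 = 2152.22 °C = 2425.37 K.
For reversible stages Q_m = Q_H·(T_m/T_H). Setting W₁ = Q_H(1 − T_m/T_H) equal to W₂ = Q_m(1 − T_C/T_m) = Q_H·(T_m − T_C)/T_H gives T_H − T_m = T_m − T_C, so T_m = (T_H + T_C)/2 = (2425.37 + 353.00)/2 = 1389 K.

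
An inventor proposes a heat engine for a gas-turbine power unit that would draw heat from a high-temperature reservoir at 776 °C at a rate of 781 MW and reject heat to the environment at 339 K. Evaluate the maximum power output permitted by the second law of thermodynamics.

Ẇ_max ≈ 528.6 MW

T_H = 776 °C → 776 + 273.15 = 1049.15 K.
By the Carnot theorem, η_max = 1 − T_C/T_H = 1 − 339.00/1049.15 = 0.6769.
W_max = η_max · Q_H = 0.6769 × 781 = 528.6 MW.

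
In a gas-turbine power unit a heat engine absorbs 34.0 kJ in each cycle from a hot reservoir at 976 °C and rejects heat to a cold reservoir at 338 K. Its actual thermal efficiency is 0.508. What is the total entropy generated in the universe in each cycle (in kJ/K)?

ΔS_univ ≈ 0.0223 kJ/K

T_H = 976 °C → 976 + 273.15 = 1249.15 K.
W = η·Q_H = 0.508 × 34.0 = 17.27 kJ, so Q_C = Q_H − W = 16.73 kJ.
The hot reservoir loses entropy Q_H/T_H = 34.0/1249.15 = 0.02722 kJ/K; the cold reservoir gains Q_C/T_C = 16.73/338.00 = 0.04949 kJ/K.
ΔS_univ = −Q_H/T_H + Q_C/T_C = 0.0223 kJ/K (> 0, since η = 0.508 < η_Carnot = 0.729).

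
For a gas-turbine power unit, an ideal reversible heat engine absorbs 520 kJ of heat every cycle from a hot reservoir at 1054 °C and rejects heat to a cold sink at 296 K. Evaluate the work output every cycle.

T_H = 1054 °C → 1054 + 273.15 = 1327.15 K.
The Carnot efficiency is η = 1 − T_C/T_H = 1 − 296.00/1327.15 = 0.7770.
W = η·Q_H = 0.7770 × 520 = 404.0 kJ.

W ≈ 404.0 kJ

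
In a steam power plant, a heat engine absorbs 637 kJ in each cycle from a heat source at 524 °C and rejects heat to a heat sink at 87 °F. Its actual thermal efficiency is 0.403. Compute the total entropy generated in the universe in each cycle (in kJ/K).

T_H = 524 °C → 524 + 273.15 = 797.15 K.
T_C = 87 °F → (87 − 32) × 5/9 = 30.56 °C = 303.71 K.
W = η·Q_H = 0.403 × 637 = 256.7 kJ, so Q_C = Q_H − W = 380.3 kJ.
Reservoir entropy changes: ΔS_H = −Q_H/T_H = −637/797.15 = -0.7991 kJ/K and ΔS_C = +Q_C/T_C = 380.3/303.71 = 1.252 kJ/K.
ΔS_univ = −Q_H/T_H + Q_C/T_C = 0.453 kJ/K (> 0, since η = 0.403 < η_Carnot = 0.619).

ΔS_univ ≈ 0.453 kJ/K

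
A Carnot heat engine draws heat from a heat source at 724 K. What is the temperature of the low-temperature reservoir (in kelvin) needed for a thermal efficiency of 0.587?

From η = 1 − T_C/T_H, T_C = T_H·(1 − η) = 724.00 × (1 − 0.587) = 299 K.

T_C ≈ 299 K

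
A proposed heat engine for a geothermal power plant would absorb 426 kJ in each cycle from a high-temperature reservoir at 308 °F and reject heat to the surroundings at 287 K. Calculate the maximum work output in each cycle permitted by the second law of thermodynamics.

W_max ≈ 139 kJ

T_H = 308 °F → (308 − 32) × 5/9 = 153.33 °C = 426.48 K.
The second-law ceiling is the Carnot efficiency, η_max = 1 − T_C/T_H = 1 − 287.00/426.48 = 0.3271.
W_max = η_max · Q_H = 0.3271 × 426 = 139 kJ.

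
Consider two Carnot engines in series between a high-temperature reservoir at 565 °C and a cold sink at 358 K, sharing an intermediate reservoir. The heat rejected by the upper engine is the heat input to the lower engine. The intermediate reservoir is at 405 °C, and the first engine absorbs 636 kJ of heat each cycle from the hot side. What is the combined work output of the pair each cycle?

W_total ≈ 364 kJ

T_H = 565 °C → 565 + 273.15 = 838.15 K.
Two reversible stages in series are equivalent to a single Carnot engine between T_H and T_C, so η_total = 1 − T_C/T_H = 1 − 358.00/838.15 = 0.5729.
W_total = η_total · Q_H = 0.5729 × 636 = 364 kJ.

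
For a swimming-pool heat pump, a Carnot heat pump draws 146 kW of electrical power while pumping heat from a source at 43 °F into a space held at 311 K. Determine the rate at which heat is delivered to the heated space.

T_C = 43 °F → (43 − 32) × 5/9 = 6.11 °C = 279.26 K.
Reversible heating COP: COP_HP = T_H/(T_H − T_C) = 311.00/31.74 = 9.7987.
Q_H = COP_HP · W = 9.7987 × 146 = 1430 kW.

Q̇_H ≈ 1430 kW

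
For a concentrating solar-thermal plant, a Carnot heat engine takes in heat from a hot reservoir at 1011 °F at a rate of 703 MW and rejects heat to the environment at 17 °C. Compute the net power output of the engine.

Ẇ ≈ 453.3 MW

T_H = 1011 °F → (1011 − 32) × 5/9 = 543.89 °C = 817.04 K.
T_C = 17 °C → 17 + 273.15 = 290.15 K.
Carnot efficiency: η = 1 − T_C/T_H = 1 − 290.15/817.04 = 0.6449.
W = η·Q_H = 0.6449 × 703 = 453.3 MW.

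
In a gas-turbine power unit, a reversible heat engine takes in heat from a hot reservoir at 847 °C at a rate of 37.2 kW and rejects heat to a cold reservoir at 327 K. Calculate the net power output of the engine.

T_H = 847 °C → 847 + 273.15 = 1120.15 K.
Carnot efficiency: η = 1 − T_C/T_H = 1 − 327.00/1120.15 = 0.7081.
W = η·Q_H = 0.7081 × 37.2 = 26.3 kW.

Ẇ ≈ 26.3 kW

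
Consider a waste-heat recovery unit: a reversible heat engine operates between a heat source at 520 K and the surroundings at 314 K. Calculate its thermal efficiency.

η_rev = 1 − T_C/T_H = 1 − 314.00/520.00 = 0.396.

η ≈ 0.396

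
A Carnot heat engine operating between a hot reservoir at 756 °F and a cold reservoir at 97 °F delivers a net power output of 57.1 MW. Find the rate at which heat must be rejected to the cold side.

T_H = 756 °F → (756 − 32) × 5/9 = 402.22 °C = 675.37 K.
T_C = 97 °F → (97 − 32) × 5/9 = 36.11 °C = 309.26 K.
Since the cycle is reversible, η = 1 − T_C/T_H = 1 − 309.26/675.37 = 0.5421.
Since Q_C/Q_H = T_C/T_H and Q_H = W/η, Q_C = W·T_C/(T_H − T_C) = 57.1 × 309.26/366.11 = 48.23 MW.

Q̇_C ≈ 48.23 MW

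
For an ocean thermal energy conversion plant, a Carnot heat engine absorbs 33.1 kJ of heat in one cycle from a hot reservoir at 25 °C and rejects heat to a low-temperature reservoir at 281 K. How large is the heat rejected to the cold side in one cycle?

T_H = 25 °C → 25 + 273.15 = 298.15 K.
For a reversible engine, η = 1 − T_C/T_H = 1 − 281.00/298.15 = 0.0575.
For a reversible cycle Q_C/Q_H = T_C/T_H, so Q_C = 33.1 × 281.00/298.15 = 31.2 kJ.

Q_C ≈ 31.2 kJ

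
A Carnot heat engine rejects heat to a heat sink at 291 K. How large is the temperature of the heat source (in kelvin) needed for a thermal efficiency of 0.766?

T_H ≈ 1244 K

From η = 1 − T_C/T_H, solving for T_H gives T_H = T_C/(1 − η) = 291.00/(1 − 0.766) = 1244 K.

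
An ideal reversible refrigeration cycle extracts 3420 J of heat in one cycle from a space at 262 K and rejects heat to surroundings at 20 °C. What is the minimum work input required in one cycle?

W_in ≈ 407 J

T_H = 20 °C → 20 + 273.15 = 293.15 K.
COP_R = T_C/(T_H − T_C) = 262.00/31.15 = 8.4109.
W = Q_C/COP_R = 3420/8.4109 = 407 J.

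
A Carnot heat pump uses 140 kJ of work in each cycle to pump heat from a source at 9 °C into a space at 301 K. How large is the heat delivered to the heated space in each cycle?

Q_H ≈ 2240 kJ

T_C = 9 °C → 9 + 273.15 = 282.15 K.
For a reversible heat pump, COP_HP = T_H/(T_H − T_C) = 301.00/18.85 = 15.9682.
Q_H = COP_HP · W = 15.9682 × 140 = 2240 kJ.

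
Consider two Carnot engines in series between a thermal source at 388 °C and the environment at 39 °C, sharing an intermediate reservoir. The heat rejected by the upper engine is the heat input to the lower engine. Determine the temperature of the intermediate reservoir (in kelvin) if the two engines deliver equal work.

T_m ≈ 486.6 K

T_H = 388 °C → 388 + 273.15 = 661.15 K.
T_C = 39 °C → 39 + 273.15 = 312.15 K.
For reversible stages Q_m = Q_H·(T_m/T_H). Setting W₁ = Q_H(1 − T_m/T_H) equal to W₂ = Q_m(1 − T_C/T_m) = Q_H·(T_m − T_C)/T_H gives T_H − T_m = T_m − T_C, so T_m = (T_H + T_C)/2 = (661.15 + 312.15)/2 = 486.6 K.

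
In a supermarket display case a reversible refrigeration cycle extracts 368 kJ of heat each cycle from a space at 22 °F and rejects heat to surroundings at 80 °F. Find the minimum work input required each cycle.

T_H = 80 °F → (80 − 32) × 5/9 = 26.67 °C = 299.82 K.
T_C = 22 °F → (22 − 32) × 5/9 = -5.56 °C = 267.59 K.
Carnot COP: COP_R = T_C/(T_H − T_C) = 267.59/32.22 = 8.3047.
W = Q_C/COP_R = 368/8.3047 = 44.31 kJ.

W_in ≈ 44.31 kJ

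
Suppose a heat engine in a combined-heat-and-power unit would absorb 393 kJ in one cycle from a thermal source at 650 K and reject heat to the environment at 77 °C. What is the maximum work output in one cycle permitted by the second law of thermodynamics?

W_max ≈ 181 kJ

T_C = 77 °C → 77 + 273.15 = 350.15 K.
No engine can exceed the Carnot limit: η_max = 1 − T_C/T_H = 1 − 350.15/650.00 = 0.4613.
W_max = η_max · Q_H = 0.4613 × 393 = 181 kJ.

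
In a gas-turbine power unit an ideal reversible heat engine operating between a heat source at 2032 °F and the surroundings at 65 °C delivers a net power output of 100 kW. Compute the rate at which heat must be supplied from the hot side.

Q̇_H ≈ 132 kW

T_H = 2032 °F → (2032 − 32) × 5/9 = 1111.11 °C = 1384.26 K.
T_C = 65 °C → 65 + 273.15 = 338.15 K.
The Carnot efficiency is η = 1 − T_C/T_H = 1 − 338.15/1384.26 = 0.7557.
Q_H = W/η = 100/0.7557 = 132 kW.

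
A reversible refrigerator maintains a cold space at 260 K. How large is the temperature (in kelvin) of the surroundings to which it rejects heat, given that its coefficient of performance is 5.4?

COP_R = T_C/(T_H − T_C) ⇒ T_H = T_C·(1 + 1/COP_R) = 260.00 × (1 + 1/5.4) = 308 K.

T_H ≈ 308 K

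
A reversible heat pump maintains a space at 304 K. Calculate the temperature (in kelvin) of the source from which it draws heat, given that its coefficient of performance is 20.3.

COP_HP = T_H/(T_H − T_C) ⇒ T_C = T_H·(COP_HP − 1)/COP_HP = 304.00 × (20.3 − 1)/20.3 = 289.0 K.

T_C ≈ 289.0 K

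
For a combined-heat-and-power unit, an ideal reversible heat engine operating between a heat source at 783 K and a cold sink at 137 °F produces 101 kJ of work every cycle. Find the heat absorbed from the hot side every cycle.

T_C = 137 °F → (137 − 32) × 5/9 = 58.33 °C = 331.48 K.
η_rev = 1 − T_C/T_H = 1 − 331.48/783.00 = 0.5766.
Q_H = W/η = 101/0.5766 = 175 kJ.

Q_H ≈ 175 kJ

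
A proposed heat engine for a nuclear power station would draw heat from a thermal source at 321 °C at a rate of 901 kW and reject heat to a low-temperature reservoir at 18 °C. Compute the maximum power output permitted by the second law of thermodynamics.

Ẇ_max ≈ 459 kW

T_H = 321 °C → 321 + 273.15 = 594.15 K.
T_C = 18 °C → 18 + 273.15 = 291.15 K.
No engine can exceed the Carnot limit: η_max = 1 − T_C/T_H = 1 − 291.15/594.15 = 0.5100.
W_max = η_max · Q_H = 0.5100 × 901 = 459 kW.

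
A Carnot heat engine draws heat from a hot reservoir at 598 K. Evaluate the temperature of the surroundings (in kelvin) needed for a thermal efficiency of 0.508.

T_C ≈ 294 K

From η = 1 − T_C/T_H, T_C = T_H·(1 − η) = 598.00 × (1 − 0.508) = 294 K.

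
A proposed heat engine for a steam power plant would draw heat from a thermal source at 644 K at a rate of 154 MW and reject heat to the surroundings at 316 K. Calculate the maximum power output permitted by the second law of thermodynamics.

No engine can exceed the Carnot limit: η_max = 1 − T_C/T_H = 1 − 316.00/644.00 = 0.5093.
W_max = η_max · Q_H = 0.5093 × 154 = 78.4 MW.

Ẇ_max ≈ 78.4 MW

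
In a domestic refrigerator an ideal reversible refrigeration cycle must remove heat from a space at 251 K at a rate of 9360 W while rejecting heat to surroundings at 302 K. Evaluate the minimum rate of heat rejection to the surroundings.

Q̇_H ≈ 11300 W

For a reversible cycle Q_H/Q_C = T_H/T_C, so Q_H = Q_C·T_H/T_C = 9360 × 302.00/251.00 = 11300 W.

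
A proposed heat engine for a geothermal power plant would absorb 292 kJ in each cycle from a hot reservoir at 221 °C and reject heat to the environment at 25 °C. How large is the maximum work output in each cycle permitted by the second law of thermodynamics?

T_H = 221 °C → 221 + 273.15 = 494.15 K.
T_C = 25 °C → 25 + 273.15 = 298.15 K.
The upper bound on efficiency is η_max = 1 − T_C/T_H = 1 − 298.15/494.15 = 0.3966.
W_max = η_max · Q_H = 0.3966 × 292 = 115.8 kJ.

W_max ≈ 115.8 kJ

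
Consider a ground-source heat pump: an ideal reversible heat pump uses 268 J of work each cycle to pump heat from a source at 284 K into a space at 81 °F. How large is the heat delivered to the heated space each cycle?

Q_H ≈ 4920 J

T_H = 81 °F → (81 − 32) × 5/9 = 27.22 °C = 300.37 K.
For a reversible heat pump, COP_HP = T_H/(T_H − T_C) = 300.37/16.37 = 18.3465.
Q_H = COP_HP · W = 18.3465 × 268 = 4920 J.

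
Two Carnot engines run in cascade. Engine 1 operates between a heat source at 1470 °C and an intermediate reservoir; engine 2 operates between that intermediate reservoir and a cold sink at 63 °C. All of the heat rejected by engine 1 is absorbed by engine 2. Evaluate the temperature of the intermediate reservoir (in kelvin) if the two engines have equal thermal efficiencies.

T_H = 1470 °C → 1470 + 273.15 = 1743.15 K.
T_C = 63 °C → 63 + 273.15 = 336.15 K.
Equal efficiencies require 1 − T_m/T_H = 1 − T_C/T_m, i.e. T_m/T_H = T_C/T_m, so T_m = √(T_H·T_C) = √(1743.15 × 336.15) = 765 K.

T_m ≈ 765 K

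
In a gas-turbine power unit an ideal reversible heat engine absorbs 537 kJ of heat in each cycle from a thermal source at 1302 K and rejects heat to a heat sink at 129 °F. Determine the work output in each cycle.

T_C = 129 °F → (129 − 32) × 5/9 = 53.89 °C = 327.04 K.
For a reversible engine, η = 1 − T_C/T_H = 1 − 327.04/1302.00 = 0.7488.
W = η·Q_H = 0.7488 × 537 = 402 kJ.

W ≈ 402 kJ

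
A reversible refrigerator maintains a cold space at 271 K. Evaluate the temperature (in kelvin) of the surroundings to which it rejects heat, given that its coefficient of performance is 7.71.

T_H ≈ 306 K

COP_R = T_C/(T_H − T_C) ⇒ T_H = T_C·(1 + 1/COP_R) = 271.00 × (1 + 1/7.71) = 306 K.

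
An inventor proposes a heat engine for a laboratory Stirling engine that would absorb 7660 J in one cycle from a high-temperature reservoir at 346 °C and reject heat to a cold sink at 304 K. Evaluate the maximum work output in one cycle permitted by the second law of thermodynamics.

W_max ≈ 3899 J

T_H = 346 °C → 346 + 273.15 = 619.15 K.
The upper bound on efficiency is η_max = 1 − T_C/T_H = 1 − 304.00/619.15 = 0.5090.
W_max = η_max · Q_H = 0.5090 × 7660 = 3899 J.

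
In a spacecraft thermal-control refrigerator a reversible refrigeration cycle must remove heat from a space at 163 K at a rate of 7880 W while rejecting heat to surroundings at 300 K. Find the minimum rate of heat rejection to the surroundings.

Q̇_H ≈ 14500 W

For a reversible cycle Q_H/Q_C = T_H/T_C, so Q_H = Q_C·T_H/T_C = 7880 × 300.00/163.00 = 14500 W.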